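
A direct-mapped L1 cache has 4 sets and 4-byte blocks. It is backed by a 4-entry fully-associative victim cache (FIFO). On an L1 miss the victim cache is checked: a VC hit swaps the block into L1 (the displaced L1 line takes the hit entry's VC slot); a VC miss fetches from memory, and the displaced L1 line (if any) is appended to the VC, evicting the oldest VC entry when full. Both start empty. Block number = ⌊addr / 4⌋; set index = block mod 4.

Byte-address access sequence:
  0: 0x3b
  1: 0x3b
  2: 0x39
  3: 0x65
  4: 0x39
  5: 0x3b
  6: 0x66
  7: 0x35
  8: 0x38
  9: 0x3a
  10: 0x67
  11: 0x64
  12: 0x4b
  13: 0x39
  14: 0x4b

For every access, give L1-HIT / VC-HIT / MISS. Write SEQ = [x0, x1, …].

#0 0x3b→b14/s2 MISS; vc=[]
#1 0x3b→b14/s2 L1-HIT; vc=[]
#2 0x39→b14/s2 L1-HIT; vc=[]
#3 0x65→b25/s1 MISS; vc=[]
#4 0x39→b14/s2 L1-HIT; vc=[]
#5 0x3b→b14/s2 L1-HIT; vc=[]
#6 0x66→b25/s1 L1-HIT; vc=[]
#7 0x35→b13/s1 MISS; vc=[25]
#8 0x38→b14/s2 L1-HIT; vc=[25]
#9 0x3a→b14/s2 L1-HIT; vc=[25]
#10 0x67→b25/s1 VC-HIT; vc=[13]
#11 0x64→b25/s1 L1-HIT; vc=[13]
#12 0x4b→b18/s2 MISS; vc=[13,14]
#13 0x39→b14/s2 VC-HIT; vc=[13,18]
#14 0x4b→b18/s2 VC-HIT; vc=[13,14]

SEQ = [MISS, L1-HIT, L1-HIT, MISS, L1-HIT, L1-HIT, L1-HIT, MISS, L1-HIT, L1-HIT, VC-HIT, L1-HIT, MISS, VC-HIT, VC-HIT]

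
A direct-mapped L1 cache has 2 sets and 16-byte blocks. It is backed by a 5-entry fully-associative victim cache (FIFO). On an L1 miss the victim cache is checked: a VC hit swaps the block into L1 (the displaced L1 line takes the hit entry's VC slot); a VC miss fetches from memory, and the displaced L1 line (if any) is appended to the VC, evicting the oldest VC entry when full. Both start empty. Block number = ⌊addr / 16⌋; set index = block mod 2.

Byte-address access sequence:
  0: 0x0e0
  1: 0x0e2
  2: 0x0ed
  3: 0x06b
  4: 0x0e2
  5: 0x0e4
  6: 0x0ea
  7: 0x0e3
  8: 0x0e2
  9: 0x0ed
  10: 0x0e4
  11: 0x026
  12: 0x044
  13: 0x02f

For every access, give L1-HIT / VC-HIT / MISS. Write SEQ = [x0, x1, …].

SEQ = [MISS, L1-HIT, L1-HIT, MISS, VC-HIT, L1-HIT, L1-HIT, L1-HIT, L1-HIT, L1-HIT, L1-HIT, MISS, MISS, VC-HIT]

  [0] addr=0xe0 blk=14 s=0: MISS | VC []
  [1] addr=0xe2 blk=14 s=0: L1-HIT | VC []
  [2] addr=0xed blk=14 s=0: L1-HIT | VC []
  [3] addr=0x6b blk=6 s=0: MISS | VC [14]
  [4] addr=0xe2 blk=14 s=0: VC-HIT | VC [6]
  [5] addr=0xe4 blk=14 s=0: L1-HIT | VC [6]
  [6] addr=0xea blk=14 s=0: L1-HIT | VC [6]
  [7] addr=0xe3 blk=14 s=0: L1-HIT | VC [6]
  [8] addr=0xe2 blk=14 s=0: L1-HIT | VC [6]
  [9] addr=0xed blk=14 s=0: L1-HIT | VC [6]
  [10] addr=0xe4 blk=14 s=0: L1-HIT | VC [6]
  [11] addr=0x26 blk=2 s=0: MISS | VC [6, 14]
  [12] addr=0x44 blk=4 s=0: MISS | VC [6, 14, 2]
  [13] addr=0x2f blk=2 s=0: VC-HIT | VC [6, 14, 4]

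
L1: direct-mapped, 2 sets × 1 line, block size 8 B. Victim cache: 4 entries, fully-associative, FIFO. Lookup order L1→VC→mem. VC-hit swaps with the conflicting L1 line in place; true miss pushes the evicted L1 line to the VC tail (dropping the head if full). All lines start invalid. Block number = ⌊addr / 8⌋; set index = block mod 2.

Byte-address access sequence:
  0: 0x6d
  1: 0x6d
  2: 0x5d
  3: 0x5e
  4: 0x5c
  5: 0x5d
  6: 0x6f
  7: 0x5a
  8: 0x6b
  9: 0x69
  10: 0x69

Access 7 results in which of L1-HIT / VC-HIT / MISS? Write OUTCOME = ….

#0 0x6d→b13/s1 MISS; vc=[]
#1 0x6d→b13/s1 L1-HIT; vc=[]
#2 0x5d→b11/s1 MISS; vc=[13]
#3 0x5e→b11/s1 L1-HIT; vc=[13]
#4 0x5c→b11/s1 L1-HIT; vc=[13]
#5 0x5d→b11/s1 L1-HIT; vc=[13]
#6 0x6f→b13/s1 VC-HIT; vc=[11]
#7 0x5a→b11/s1 VC-HIT; vc=[13]
#8 0x6b→b13/s1 VC-HIT; vc=[11]
#9 0x69→b13/s1 L1-HIT; vc=[11]
#10 0x69→b13/s1 L1-HIT; vc=[11]

OUTCOME = VC-HIT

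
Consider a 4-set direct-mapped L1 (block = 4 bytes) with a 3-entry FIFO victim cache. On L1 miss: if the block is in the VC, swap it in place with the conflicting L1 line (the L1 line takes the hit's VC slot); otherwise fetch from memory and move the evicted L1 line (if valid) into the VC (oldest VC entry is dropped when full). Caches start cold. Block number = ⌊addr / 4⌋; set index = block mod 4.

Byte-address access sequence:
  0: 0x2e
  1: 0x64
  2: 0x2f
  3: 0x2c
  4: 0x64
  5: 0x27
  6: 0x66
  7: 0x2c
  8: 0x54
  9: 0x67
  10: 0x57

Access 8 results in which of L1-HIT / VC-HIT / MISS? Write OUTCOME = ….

OUTCOME = MISS

0: 0x2e (blk 11, set 3) → MISS  vc=[]
1: 0x64 (blk 25, set 1) → MISS  vc=[]
2: 0x2f (blk 11, set 3) → L1-HIT  vc=[]
3: 0x2c (blk 11, set 3) → L1-HIT  vc=[]
4: 0x64 (blk 25, set 1) → L1-HIT  vc=[]
5: 0x27 (blk 9, set 1) → MISS  vc=[25]
6: 0x66 (blk 25, set 1) → VC-HIT  vc=[9]
7: 0x2c (blk 11, set 3) → L1-HIT  vc=[9]
8: 0x54 (blk 21, set 1) → MISS  vc=[9, 25]
9: 0x67 (blk 25, set 1) → VC-HIT  vc=[9, 21]
10: 0x57 (blk 21, set 1) → VC-HIT  vc=[9, 25]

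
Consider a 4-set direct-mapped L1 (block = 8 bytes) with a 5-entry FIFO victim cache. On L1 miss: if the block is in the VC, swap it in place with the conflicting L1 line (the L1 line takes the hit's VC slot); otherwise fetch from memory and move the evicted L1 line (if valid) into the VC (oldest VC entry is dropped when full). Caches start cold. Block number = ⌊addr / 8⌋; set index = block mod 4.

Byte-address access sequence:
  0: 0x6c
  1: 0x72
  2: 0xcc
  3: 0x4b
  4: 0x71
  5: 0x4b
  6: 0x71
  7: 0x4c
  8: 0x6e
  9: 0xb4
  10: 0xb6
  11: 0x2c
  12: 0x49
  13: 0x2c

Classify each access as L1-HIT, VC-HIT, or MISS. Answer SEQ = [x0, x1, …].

#0 0x6c→b13/s1 MISS; vc=[]
#1 0x72→b14/s2 MISS; vc=[]
#2 0xcc→b25/s1 MISS; vc=[13]
#3 0x4b→b9/s1 MISS; vc=[13,25]
#4 0x71→b14/s2 L1-HIT; vc=[13,25]
#5 0x4b→b9/s1 L1-HIT; vc=[13,25]
#6 0x71→b14/s2 L1-HIT; vc=[13,25]
#7 0x4c→b9/s1 L1-HIT; vc=[13,25]
#8 0x6e→b13/s1 VC-HIT; vc=[9,25]
#9 0xb4→b22/s2 MISS; vc=[9,25,14]
#10 0xb6→b22/s2 L1-HIT; vc=[9,25,14]
#11 0x2c→b5/s1 MISS; vc=[9,25,14,13]
#12 0x49→b9/s1 VC-HIT; vc=[5,25,14,13]
#13 0x2c→b5/s1 VC-HIT; vc=[9,25,14,13]

SEQ = [MISS, MISS, MISS, MISS, L1-HIT, L1-HIT, L1-HIT, L1-HIT, VC-HIT, MISS, L1-HIT, MISS, VC-HIT, VC-HIT]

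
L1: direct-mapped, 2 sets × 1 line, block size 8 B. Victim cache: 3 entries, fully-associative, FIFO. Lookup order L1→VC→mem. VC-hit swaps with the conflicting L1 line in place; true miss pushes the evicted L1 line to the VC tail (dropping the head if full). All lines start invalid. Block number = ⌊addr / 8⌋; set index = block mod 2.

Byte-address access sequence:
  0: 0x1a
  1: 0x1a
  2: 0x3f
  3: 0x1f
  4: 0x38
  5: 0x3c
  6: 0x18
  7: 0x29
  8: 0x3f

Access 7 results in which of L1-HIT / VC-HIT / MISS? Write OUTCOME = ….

OUTCOME = MISS

  [0] addr=0x1a blk=3 s=1: MISS | VC []
  [1] addr=0x1a blk=3 s=1: L1-HIT | VC []
  [2] addr=0x3f blk=7 s=1: MISS | VC [3]
  [3] addr=0x1f blk=3 s=1: VC-HIT | VC [7]
  [4] addr=0x38 blk=7 s=1: VC-HIT | VC [3]
  [5] addr=0x3c blk=7 s=1: L1-HIT | VC [3]
  [6] addr=0x18 blk=3 s=1: VC-HIT | VC [7]
  [7] addr=0x29 blk=5 s=1: MISS | VC [7, 3]
  [8] addr=0x3f blk=7 s=1: VC-HIT | VC [5, 3]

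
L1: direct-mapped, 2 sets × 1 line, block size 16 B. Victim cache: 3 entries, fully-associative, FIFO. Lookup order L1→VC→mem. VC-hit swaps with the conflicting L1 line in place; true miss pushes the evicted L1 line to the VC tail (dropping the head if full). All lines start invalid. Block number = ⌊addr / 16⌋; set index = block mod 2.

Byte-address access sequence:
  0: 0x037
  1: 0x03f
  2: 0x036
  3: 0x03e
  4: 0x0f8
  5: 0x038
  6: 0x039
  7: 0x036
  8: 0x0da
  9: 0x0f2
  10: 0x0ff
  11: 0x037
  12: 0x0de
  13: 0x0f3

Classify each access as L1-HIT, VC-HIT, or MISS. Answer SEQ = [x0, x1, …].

#0 0x37→b3/s1 MISS; vc=[]
#1 0x3f→b3/s1 L1-HIT; vc=[]
#2 0x36→b3/s1 L1-HIT; vc=[]
#3 0x3e→b3/s1 L1-HIT; vc=[]
#4 0xf8→b15/s1 MISS; vc=[3]
#5 0x38→b3/s1 VC-HIT; vc=[15]
#6 0x39→b3/s1 L1-HIT; vc=[15]
#7 0x36→b3/s1 L1-HIT; vc=[15]
#8 0xda→b13/s1 MISS; vc=[15,3]
#9 0xf2→b15/s1 VC-HIT; vc=[13,3]
#10 0xff→b15/s1 L1-HIT; vc=[13,3]
#11 0x37→b3/s1 VC-HIT; vc=[13,15]
#12 0xde→b13/s1 VC-HIT; vc=[3,15]
#13 0xf3→b15/s1 VC-HIT; vc=[3,13]

SEQ = [MISS, L1-HIT, L1-HIT, L1-HIT, MISS, VC-HIT, L1-HIT, L1-HIT, MISS, VC-HIT, L1-HIT, VC-HIT, VC-HIT, VC-HIT]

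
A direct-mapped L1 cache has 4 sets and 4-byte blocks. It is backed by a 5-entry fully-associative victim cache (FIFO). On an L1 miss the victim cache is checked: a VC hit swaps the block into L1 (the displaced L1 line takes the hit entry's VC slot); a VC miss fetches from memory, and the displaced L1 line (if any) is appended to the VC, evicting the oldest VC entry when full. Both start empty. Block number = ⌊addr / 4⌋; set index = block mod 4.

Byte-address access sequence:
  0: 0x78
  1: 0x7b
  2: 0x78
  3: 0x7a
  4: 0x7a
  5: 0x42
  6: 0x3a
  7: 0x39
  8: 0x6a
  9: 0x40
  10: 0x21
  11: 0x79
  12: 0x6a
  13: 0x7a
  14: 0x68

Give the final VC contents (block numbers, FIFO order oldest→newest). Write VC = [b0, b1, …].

0: 0x78 (blk 30, set 2) → MISS  vc=[]
1: 0x7b (blk 30, set 2) → L1-HIT  vc=[]
2: 0x78 (blk 30, set 2) → L1-HIT  vc=[]
3: 0x7a (blk 30, set 2) → L1-HIT  vc=[]
4: 0x7a (blk 30, set 2) → L1-HIT  vc=[]
5: 0x42 (blk 16, set 0) → MISS  vc=[]
6: 0x3a (blk 14, set 2) → MISS  vc=[30]
7: 0x39 (blk 14, set 2) → L1-HIT  vc=[30]
8: 0x6a (blk 26, set 2) → MISS  vc=[30, 14]
9: 0x40 (blk 16, set 0) → L1-HIT  vc=[30, 14]
10: 0x21 (blk 8, set 0) → MISS  vc=[30, 14, 16]
11: 0x79 (blk 30, set 2) → VC-HIT  vc=[26, 14, 16]
12: 0x6a (blk 26, set 2) → VC-HIT  vc=[30, 14, 16]
13: 0x7a (blk 30, set 2) → VC-HIT  vc=[26, 14, 16]
14: 0x68 (blk 26, set 2) → VC-HIT  vc=[30, 14, 16]

VC = [30, 14, 16]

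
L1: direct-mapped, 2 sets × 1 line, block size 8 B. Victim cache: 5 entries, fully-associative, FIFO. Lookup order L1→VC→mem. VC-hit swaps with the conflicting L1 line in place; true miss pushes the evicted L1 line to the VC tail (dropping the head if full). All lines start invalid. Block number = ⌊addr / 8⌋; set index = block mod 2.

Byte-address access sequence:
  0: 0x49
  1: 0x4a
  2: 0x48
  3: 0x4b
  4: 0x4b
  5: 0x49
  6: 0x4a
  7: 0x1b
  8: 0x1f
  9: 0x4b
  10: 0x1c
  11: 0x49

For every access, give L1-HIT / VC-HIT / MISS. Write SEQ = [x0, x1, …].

#0 0x49→b9/s1 MISS; vc=[]
#1 0x4a→b9/s1 L1-HIT; vc=[]
#2 0x48→b9/s1 L1-HIT; vc=[]
#3 0x4b→b9/s1 L1-HIT; vc=[]
#4 0x4b→b9/s1 L1-HIT; vc=[]
#5 0x49→b9/s1 L1-HIT; vc=[]
#6 0x4a→b9/s1 L1-HIT; vc=[]
#7 0x1b→b3/s1 MISS; vc=[9]
#8 0x1f→b3/s1 L1-HIT; vc=[9]
#9 0x4b→b9/s1 VC-HIT; vc=[3]
#10 0x1c→b3/s1 VC-HIT; vc=[9]
#11 0x49→b9/s1 VC-HIT; vc=[3]

SEQ = [MISS, L1-HIT, L1-HIT, L1-HIT, L1-HIT, L1-HIT, L1-HIT, MISS, L1-HIT, VC-HIT, VC-HIT, VC-HIT]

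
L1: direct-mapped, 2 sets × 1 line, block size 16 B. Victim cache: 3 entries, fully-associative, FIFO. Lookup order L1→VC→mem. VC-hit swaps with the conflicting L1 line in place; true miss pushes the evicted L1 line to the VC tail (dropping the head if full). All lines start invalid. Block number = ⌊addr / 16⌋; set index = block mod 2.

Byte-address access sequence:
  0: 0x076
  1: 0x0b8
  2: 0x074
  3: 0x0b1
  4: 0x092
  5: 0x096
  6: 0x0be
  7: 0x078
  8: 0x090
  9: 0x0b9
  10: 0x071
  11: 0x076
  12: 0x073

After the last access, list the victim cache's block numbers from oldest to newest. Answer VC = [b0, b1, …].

#0 0x76→b7/s1 MISS; vc=[]
#1 0xb8→b11/s1 MISS; vc=[7]
#2 0x74→b7/s1 VC-HIT; vc=[11]
#3 0xb1→b11/s1 VC-HIT; vc=[7]
#4 0x92→b9/s1 MISS; vc=[7,11]
#5 0x96→b9/s1 L1-HIT; vc=[7,11]
#6 0xbe→b11/s1 VC-HIT; vc=[7,9]
#7 0x78→b7/s1 VC-HIT; vc=[11,9]
#8 0x90→b9/s1 VC-HIT; vc=[11,7]
#9 0xb9→b11/s1 VC-HIT; vc=[9,7]
#10 0x71→b7/s1 VC-HIT; vc=[9,11]
#11 0x76→b7/s1 L1-HIT; vc=[9,11]
#12 0x73→b7/s1 L1-HIT; vc=[9,11]

VC = [9, 11]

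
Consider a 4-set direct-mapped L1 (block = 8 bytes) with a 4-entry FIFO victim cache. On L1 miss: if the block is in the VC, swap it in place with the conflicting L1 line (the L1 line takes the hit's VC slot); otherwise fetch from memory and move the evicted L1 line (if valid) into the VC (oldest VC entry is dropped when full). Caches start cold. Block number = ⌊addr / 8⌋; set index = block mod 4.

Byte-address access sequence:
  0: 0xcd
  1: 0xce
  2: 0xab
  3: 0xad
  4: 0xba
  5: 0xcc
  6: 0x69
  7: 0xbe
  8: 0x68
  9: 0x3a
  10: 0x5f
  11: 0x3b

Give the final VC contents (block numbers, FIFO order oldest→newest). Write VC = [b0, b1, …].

  [0] addr=0xcd blk=25 s=1: MISS | VC []
  [1] addr=0xce blk=25 s=1: L1-HIT | VC []
  [2] addr=0xab blk=21 s=1: MISS | VC [25]
  [3] addr=0xad blk=21 s=1: L1-HIT | VC [25]
  [4] addr=0xba blk=23 s=3: MISS | VC [25]
  [5] addr=0xcc blk=25 s=1: VC-HIT | VC [21]
  [6] addr=0x69 blk=13 s=1: MISS | VC [21, 25]
  [7] addr=0xbe blk=23 s=3: L1-HIT | VC [21, 25]
  [8] addr=0x68 blk=13 s=1: L1-HIT | VC [21, 25]
  [9] addr=0x3a blk=7 s=3: MISS | VC [21, 25, 23]
  [10] addr=0x5f blk=11 s=3: MISS | VC [21, 25, 23, 7]
  [11] addr=0x3b blk=7 s=3: VC-HIT | VC [21, 25, 23, 11]

VC = [21, 25, 23, 11]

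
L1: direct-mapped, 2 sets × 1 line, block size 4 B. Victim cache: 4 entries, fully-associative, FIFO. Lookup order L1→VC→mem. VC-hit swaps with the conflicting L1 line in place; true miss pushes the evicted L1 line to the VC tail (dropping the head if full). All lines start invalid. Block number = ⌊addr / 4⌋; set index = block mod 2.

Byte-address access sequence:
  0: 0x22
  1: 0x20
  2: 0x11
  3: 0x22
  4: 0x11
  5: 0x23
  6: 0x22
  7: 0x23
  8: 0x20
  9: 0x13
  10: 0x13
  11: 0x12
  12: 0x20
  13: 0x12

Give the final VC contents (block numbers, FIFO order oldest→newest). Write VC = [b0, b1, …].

VC = [8]

#0 0x22→b8/s0 MISS; vc=[]
#1 0x20→b8/s0 L1-HIT; vc=[]
#2 0x11→b4/s0 MISS; vc=[8]
#3 0x22→b8/s0 VC-HIT; vc=[4]
#4 0x11→b4/s0 VC-HIT; vc=[8]
#5 0x23→b8/s0 VC-HIT; vc=[4]
#6 0x22→b8/s0 L1-HIT; vc=[4]
#7 0x23→b8/s0 L1-HIT; vc=[4]
#8 0x20→b8/s0 L1-HIT; vc=[4]
#9 0x13→b4/s0 VC-HIT; vc=[8]
#10 0x13→b4/s0 L1-HIT; vc=[8]
#11 0x12→b4/s0 L1-HIT; vc=[8]
#12 0x20→b8/s0 VC-HIT; vc=[4]
#13 0x12→b4/s0 VC-HIT; vc=[8]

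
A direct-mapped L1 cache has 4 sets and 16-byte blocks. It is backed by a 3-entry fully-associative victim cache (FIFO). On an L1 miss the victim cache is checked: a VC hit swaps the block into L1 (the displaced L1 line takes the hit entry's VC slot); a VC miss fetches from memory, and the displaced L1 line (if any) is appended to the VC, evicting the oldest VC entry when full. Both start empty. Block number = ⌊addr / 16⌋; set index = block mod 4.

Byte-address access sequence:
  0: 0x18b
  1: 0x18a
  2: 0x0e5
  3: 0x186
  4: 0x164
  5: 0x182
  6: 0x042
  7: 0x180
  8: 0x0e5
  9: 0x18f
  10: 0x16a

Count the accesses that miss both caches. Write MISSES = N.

MISSES = 4

#0 0x18b→b24/s0 MISS; vc=[]
#1 0x18a→b24/s0 L1-HIT; vc=[]
#2 0xe5→b14/s2 MISS; vc=[]
#3 0x186→b24/s0 L1-HIT; vc=[]
#4 0x164→b22/s2 MISS; vc=[14]
#5 0x182→b24/s0 L1-HIT; vc=[14]
#6 0x42→b4/s0 MISS; vc=[14,24]
#7 0x180→b24/s0 VC-HIT; vc=[14,4]
#8 0xe5→b14/s2 VC-HIT; vc=[22,4]
#9 0x18f→b24/s0 L1-HIT; vc=[22,4]
#10 0x16a→b22/s2 VC-HIT; vc=[14,4]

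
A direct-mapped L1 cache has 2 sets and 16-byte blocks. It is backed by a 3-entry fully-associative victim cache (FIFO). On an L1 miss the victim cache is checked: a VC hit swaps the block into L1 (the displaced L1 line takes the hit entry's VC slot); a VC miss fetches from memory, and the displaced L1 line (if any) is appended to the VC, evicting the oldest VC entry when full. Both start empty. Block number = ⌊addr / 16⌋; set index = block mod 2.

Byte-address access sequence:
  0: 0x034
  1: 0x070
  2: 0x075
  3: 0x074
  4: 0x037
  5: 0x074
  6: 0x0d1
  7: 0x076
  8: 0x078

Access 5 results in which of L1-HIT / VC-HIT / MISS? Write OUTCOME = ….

OUTCOME = VC-HIT

#0 0x34→b3/s1 MISS; vc=[]
#1 0x70→b7/s1 MISS; vc=[3]
#2 0x75→b7/s1 L1-HIT; vc=[3]
#3 0x74→b7/s1 L1-HIT; vc=[3]
#4 0x37→b3/s1 VC-HIT; vc=[7]
#5 0x74→b7/s1 VC-HIT; vc=[3]
#6 0xd1→b13/s1 MISS; vc=[3,7]
#7 0x76→b7/s1 VC-HIT; vc=[3,13]
#8 0x78→b7/s1 L1-HIT; vc=[3,13]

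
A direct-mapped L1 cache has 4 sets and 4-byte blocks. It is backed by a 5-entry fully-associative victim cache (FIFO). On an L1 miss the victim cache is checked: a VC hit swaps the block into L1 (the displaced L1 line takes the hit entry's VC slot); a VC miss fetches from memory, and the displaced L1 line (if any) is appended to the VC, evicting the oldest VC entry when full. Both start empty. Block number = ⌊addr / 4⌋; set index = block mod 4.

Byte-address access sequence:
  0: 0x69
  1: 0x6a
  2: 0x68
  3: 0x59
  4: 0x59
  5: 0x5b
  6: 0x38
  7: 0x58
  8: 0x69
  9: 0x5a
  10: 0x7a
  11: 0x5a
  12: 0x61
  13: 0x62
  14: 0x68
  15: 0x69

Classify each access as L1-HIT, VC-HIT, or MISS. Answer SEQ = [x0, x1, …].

  [0] addr=0x69 blk=26 s=2: MISS | VC []
  [1] addr=0x6a blk=26 s=2: L1-HIT | VC []
  [2] addr=0x68 blk=26 s=2: L1-HIT | VC []
  [3] addr=0x59 blk=22 s=2: MISS | VC [26]
  [4] addr=0x59 blk=22 s=2: L1-HIT | VC [26]
  [5] addr=0x5b blk=22 s=2: L1-HIT | VC [26]
  [6] addr=0x38 blk=14 s=2: MISS | VC [26, 22]
  [7] addr=0x58 blk=22 s=2: VC-HIT | VC [26, 14]
  [8] addr=0x69 blk=26 s=2: VC-HIT | VC [22, 14]
  [9] addr=0x5a blk=22 s=2: VC-HIT | VC [26, 14]
  [10] addr=0x7a blk=30 s=2: MISS | VC [26, 14, 22]
  [11] addr=0x5a blk=22 s=2: VC-HIT | VC [26, 14, 30]
  [12] addr=0x61 blk=24 s=0: MISS | VC [26, 14, 30]
  [13] addr=0x62 blk=24 s=0: L1-HIT | VC [26, 14, 30]
  [14] addr=0x68 blk=26 s=2: VC-HIT | VC [22, 14, 30]
  [15] addr=0x69 blk=26 s=2: L1-HIT | VC [22, 14, 30]

SEQ = [MISS, L1-HIT, L1-HIT, MISS, L1-HIT, L1-HIT, MISS, VC-HIT, VC-HIT, VC-HIT, MISS, VC-HIT, MISS, L1-HIT, VC-HIT, L1-HIT]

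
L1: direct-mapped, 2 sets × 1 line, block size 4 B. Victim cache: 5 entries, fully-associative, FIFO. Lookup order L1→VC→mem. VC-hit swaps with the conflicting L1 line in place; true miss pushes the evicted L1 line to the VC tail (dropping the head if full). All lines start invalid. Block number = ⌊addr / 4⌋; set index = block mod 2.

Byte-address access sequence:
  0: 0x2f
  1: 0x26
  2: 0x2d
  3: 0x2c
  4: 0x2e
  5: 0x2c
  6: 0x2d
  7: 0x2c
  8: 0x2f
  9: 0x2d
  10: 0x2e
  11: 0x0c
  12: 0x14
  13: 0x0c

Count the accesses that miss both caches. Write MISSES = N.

#0 0x2f→b11/s1 MISS; vc=[]
#1 0x26→b9/s1 MISS; vc=[11]
#2 0x2d→b11/s1 VC-HIT; vc=[9]
#3 0x2c→b11/s1 L1-HIT; vc=[9]
#4 0x2e→b11/s1 L1-HIT; vc=[9]
#5 0x2c→b11/s1 L1-HIT; vc=[9]
#6 0x2d→b11/s1 L1-HIT; vc=[9]
#7 0x2c→b11/s1 L1-HIT; vc=[9]
#8 0x2f→b11/s1 L1-HIT; vc=[9]
#9 0x2d→b11/s1 L1-HIT; vc=[9]
#10 0x2e→b11/s1 L1-HIT; vc=[9]
#11 0xc→b3/s1 MISS; vc=[9,11]
#12 0x14→b5/s1 MISS; vc=[9,11,3]
#13 0xc→b3/s1 VC-HIT; vc=[9,11,5]

MISSES = 4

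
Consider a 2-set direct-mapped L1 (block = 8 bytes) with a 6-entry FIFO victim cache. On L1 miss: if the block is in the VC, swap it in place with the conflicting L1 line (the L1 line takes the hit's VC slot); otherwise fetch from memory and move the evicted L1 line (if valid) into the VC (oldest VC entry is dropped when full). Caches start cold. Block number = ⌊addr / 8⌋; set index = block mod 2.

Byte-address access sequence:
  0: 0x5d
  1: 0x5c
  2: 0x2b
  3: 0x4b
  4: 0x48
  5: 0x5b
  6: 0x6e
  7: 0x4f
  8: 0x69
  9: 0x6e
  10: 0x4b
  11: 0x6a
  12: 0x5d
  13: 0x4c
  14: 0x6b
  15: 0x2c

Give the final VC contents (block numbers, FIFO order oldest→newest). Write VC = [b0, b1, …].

  [0] addr=0x5d blk=11 s=1: MISS | VC []
  [1] addr=0x5c blk=11 s=1: L1-HIT | VC []
  [2] addr=0x2b blk=5 s=1: MISS | VC [11]
  [3] addr=0x4b blk=9 s=1: MISS | VC [11, 5]
  [4] addr=0x48 blk=9 s=1: L1-HIT | VC [11, 5]
  [5] addr=0x5b blk=11 s=1: VC-HIT | VC [9, 5]
  [6] addr=0x6e blk=13 s=1: MISS | VC [9, 5, 11]
  [7] addr=0x4f blk=9 s=1: VC-HIT | VC [13, 5, 11]
  [8] addr=0x69 blk=13 s=1: VC-HIT | VC [9, 5, 11]
  [9] addr=0x6e blk=13 s=1: L1-HIT | VC [9, 5, 11]
  [10] addr=0x4b blk=9 s=1: VC-HIT | VC [13, 5, 11]
  [11] addr=0x6a blk=13 s=1: VC-HIT | VC [9, 5, 11]
  [12] addr=0x5d blk=11 s=1: VC-HIT | VC [9, 5, 13]
  [13] addr=0x4c blk=9 s=1: VC-HIT | VC [11, 5, 13]
  [14] addr=0x6b blk=13 s=1: VC-HIT | VC [11, 5, 9]
  [15] addr=0x2c blk=5 s=1: VC-HIT | VC [11, 13, 9]

VC = [11, 13, 9]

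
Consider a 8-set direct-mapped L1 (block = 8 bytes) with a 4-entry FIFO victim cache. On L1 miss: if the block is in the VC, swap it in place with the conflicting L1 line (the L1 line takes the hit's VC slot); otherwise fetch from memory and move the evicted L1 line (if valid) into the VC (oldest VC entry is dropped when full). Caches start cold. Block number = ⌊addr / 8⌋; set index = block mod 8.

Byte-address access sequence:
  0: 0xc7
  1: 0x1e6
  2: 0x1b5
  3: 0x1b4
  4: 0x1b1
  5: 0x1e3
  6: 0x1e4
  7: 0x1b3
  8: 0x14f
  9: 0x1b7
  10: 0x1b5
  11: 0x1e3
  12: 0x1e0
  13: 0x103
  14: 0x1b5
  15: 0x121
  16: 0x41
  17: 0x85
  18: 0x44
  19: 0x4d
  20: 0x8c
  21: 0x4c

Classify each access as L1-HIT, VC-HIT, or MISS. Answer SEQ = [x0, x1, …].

  [0] addr=0xc7 blk=24 s=0: MISS | VC []
  [1] addr=0x1e6 blk=60 s=4: MISS | VC []
  [2] addr=0x1b5 blk=54 s=6: MISS | VC []
  [3] addr=0x1b4 blk=54 s=6: L1-HIT | VC []
  [4] addr=0x1b1 blk=54 s=6: L1-HIT | VC []
  [5] addr=0x1e3 blk=60 s=4: L1-HIT | VC []
  [6] addr=0x1e4 blk=60 s=4: L1-HIT | VC []
  [7] addr=0x1b3 blk=54 s=6: L1-HIT | VC []
  [8] addr=0x14f blk=41 s=1: MISS | VC []
  [9] addr=0x1b7 blk=54 s=6: L1-HIT | VC []
  [10] addr=0x1b5 blk=54 s=6: L1-HIT | VC []
  [11] addr=0x1e3 blk=60 s=4: L1-HIT | VC []
  [12] addr=0x1e0 blk=60 s=4: L1-HIT | VC []
  [13] addr=0x103 blk=32 s=0: MISS | VC [24]
  [14] addr=0x1b5 blk=54 s=6: L1-HIT | VC [24]
  [15] addr=0x121 blk=36 s=4: MISS | VC [24, 60]
  [16] addr=0x41 blk=8 s=0: MISS | VC [24, 60, 32]
  [17] addr=0x85 blk=16 s=0: MISS | VC [24, 60, 32, 8]
  [18] addr=0x44 blk=8 s=0: VC-HIT | VC [24, 60, 32, 16]
  [19] addr=0x4d blk=9 s=1: MISS | VC [60, 32, 16, 41]
  [20] addr=0x8c blk=17 s=1: MISS | VC [32, 16, 41, 9]
  [21] addr=0x4c blk=9 s=1: VC-HIT | VC [32, 16, 41, 17]

SEQ = [MISS, MISS, MISS, L1-HIT, L1-HIT, L1-HIT, L1-HIT, L1-HIT, MISS, L1-HIT, L1-HIT, L1-HIT, L1-HIT, MISS, L1-HIT, MISS, MISS, MISS, VC-HIT, MISS, MISS, VC-HIT]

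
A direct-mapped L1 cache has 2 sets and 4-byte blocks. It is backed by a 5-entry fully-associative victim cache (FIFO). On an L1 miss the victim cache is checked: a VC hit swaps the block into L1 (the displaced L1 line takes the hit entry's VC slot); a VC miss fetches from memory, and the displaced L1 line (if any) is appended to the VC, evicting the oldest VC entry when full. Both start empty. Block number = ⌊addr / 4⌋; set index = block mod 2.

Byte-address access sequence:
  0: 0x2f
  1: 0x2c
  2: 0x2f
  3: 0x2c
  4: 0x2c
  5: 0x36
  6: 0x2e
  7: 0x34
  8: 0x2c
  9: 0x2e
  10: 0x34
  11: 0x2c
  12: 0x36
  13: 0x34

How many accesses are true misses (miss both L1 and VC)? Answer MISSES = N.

MISSES = 2

#0 0x2f→b11/s1 MISS; vc=[]
#1 0x2c→b11/s1 L1-HIT; vc=[]
#2 0x2f→b11/s1 L1-HIT; vc=[]
#3 0x2c→b11/s1 L1-HIT; vc=[]
#4 0x2c→b11/s1 L1-HIT; vc=[]
#5 0x36→b13/s1 MISS; vc=[11]
#6 0x2e→b11/s1 VC-HIT; vc=[13]
#7 0x34→b13/s1 VC-HIT; vc=[11]
#8 0x2c→b11/s1 VC-HIT; vc=[13]
#9 0x2e→b11/s1 L1-HIT; vc=[13]
#10 0x34→b13/s1 VC-HIT; vc=[11]
#11 0x2c→b11/s1 VC-HIT; vc=[13]
#12 0x36→b13/s1 VC-HIT; vc=[11]
#13 0x34→b13/s1 L1-HIT; vc=[11]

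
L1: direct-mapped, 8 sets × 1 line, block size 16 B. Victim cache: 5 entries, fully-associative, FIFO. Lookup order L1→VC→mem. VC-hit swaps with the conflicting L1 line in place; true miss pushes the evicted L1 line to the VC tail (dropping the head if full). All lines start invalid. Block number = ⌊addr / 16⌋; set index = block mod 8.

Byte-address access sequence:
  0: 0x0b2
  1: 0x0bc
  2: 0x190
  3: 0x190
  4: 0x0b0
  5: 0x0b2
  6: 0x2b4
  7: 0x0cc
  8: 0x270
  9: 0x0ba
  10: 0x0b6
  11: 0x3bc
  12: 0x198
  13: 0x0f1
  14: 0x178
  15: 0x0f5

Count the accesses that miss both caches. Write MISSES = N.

MISSES = 8

0: 0xb2 (blk 11, set 3) → MISS  vc=[]
1: 0xbc (blk 11, set 3) → L1-HIT  vc=[]
2: 0x190 (blk 25, set 1) → MISS  vc=[]
3: 0x190 (blk 25, set 1) → L1-HIT  vc=[]
4: 0xb0 (blk 11, set 3) → L1-HIT  vc=[]
5: 0xb2 (blk 11, set 3) → L1-HIT  vc=[]
6: 0x2b4 (blk 43, set 3) → MISS  vc=[11]
7: 0xcc (blk 12, set 4) → MISS  vc=[11]
8: 0x270 (blk 39, set 7) → MISS  vc=[11]
9: 0xba (blk 11, set 3) → VC-HIT  vc=[43]
10: 0xb6 (blk 11, set 3) → L1-HIT  vc=[43]
11: 0x3bc (blk 59, set 3) → MISS  vc=[43, 11]
12: 0x198 (blk 25, set 1) → L1-HIT  vc=[43, 11]
13: 0xf1 (blk 15, set 7) → MISS  vc=[43, 11, 39]
14: 0x178 (blk 23, set 7) → MISS  vc=[43, 11, 39, 15]
15: 0xf5 (blk 15, set 7) → VC-HIT  vc=[43, 11, 39, 23]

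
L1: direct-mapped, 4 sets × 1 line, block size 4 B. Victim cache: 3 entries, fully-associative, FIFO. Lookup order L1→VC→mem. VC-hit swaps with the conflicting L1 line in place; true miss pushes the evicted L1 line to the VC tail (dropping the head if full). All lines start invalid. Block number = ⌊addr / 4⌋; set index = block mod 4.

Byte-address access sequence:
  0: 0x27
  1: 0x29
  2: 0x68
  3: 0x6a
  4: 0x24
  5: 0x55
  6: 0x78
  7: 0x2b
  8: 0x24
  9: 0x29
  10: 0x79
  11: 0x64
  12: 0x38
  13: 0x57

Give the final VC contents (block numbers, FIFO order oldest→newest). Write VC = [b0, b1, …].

0: 0x27 (blk 9, set 1) → MISS  vc=[]
1: 0x29 (blk 10, set 2) → MISS  vc=[]
2: 0x68 (blk 26, set 2) → MISS  vc=[10]
3: 0x6a (blk 26, set 2) → L1-HIT  vc=[10]
4: 0x24 (blk 9, set 1) → L1-HIT  vc=[10]
5: 0x55 (blk 21, set 1) → MISS  vc=[10, 9]
6: 0x78 (blk 30, set 2) → MISS  vc=[10, 9, 26]
7: 0x2b (blk 10, set 2) → VC-HIT  vc=[30, 9, 26]
8: 0x24 (blk 9, set 1) → VC-HIT  vc=[30, 21, 26]
9: 0x29 (blk 10, set 2) → L1-HIT  vc=[30, 21, 26]
10: 0x79 (blk 30, set 2) → VC-HIT  vc=[10, 21, 26]
11: 0x64 (blk 25, set 1) → MISS  vc=[21, 26, 9]
12: 0x38 (blk 14, set 2) → MISS  vc=[26, 9, 30]
13: 0x57 (blk 21, set 1) → MISS  vc=[9, 30, 25]

VC = [9, 30, 25]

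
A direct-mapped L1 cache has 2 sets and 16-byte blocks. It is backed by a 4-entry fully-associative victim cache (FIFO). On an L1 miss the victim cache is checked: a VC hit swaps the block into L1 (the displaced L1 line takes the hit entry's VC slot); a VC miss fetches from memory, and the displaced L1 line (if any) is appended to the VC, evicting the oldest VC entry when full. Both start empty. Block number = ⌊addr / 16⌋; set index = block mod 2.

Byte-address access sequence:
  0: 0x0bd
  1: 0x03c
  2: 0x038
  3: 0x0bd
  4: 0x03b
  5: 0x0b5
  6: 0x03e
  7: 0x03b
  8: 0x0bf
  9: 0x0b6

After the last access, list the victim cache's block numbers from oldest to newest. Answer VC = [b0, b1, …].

#0 0xbd→b11/s1 MISS; vc=[]
#1 0x3c→b3/s1 MISS; vc=[11]
#2 0x38→b3/s1 L1-HIT; vc=[11]
#3 0xbd→b11/s1 VC-HIT; vc=[3]
#4 0x3b→b3/s1 VC-HIT; vc=[11]
#5 0xb5→b11/s1 VC-HIT; vc=[3]
#6 0x3e→b3/s1 VC-HIT; vc=[11]
#7 0x3b→b3/s1 L1-HIT; vc=[11]
#8 0xbf→b11/s1 VC-HIT; vc=[3]
#9 0xb6→b11/s1 L1-HIT; vc=[3]

VC = [3]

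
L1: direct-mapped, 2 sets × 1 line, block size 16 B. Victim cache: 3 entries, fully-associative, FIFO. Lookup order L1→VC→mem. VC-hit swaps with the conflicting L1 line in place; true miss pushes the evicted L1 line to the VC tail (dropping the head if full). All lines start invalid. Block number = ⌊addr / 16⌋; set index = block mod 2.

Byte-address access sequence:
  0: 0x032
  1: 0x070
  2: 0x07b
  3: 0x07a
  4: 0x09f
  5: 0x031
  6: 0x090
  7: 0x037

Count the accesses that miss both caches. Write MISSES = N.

  [0] addr=0x32 blk=3 s=1: MISS | VC []
  [1] addr=0x70 blk=7 s=1: MISS | VC [3]
  [2] addr=0x7b blk=7 s=1: L1-HIT | VC [3]
  [3] addr=0x7a blk=7 s=1: L1-HIT | VC [3]
  [4] addr=0x9f blk=9 s=1: MISS | VC [3, 7]
  [5] addr=0x31 blk=3 s=1: VC-HIT | VC [9, 7]
  [6] addr=0x90 blk=9 s=1: VC-HIT | VC [3, 7]
  [7] addr=0x37 blk=3 s=1: VC-HIT | VC [9, 7]

MISSES = 3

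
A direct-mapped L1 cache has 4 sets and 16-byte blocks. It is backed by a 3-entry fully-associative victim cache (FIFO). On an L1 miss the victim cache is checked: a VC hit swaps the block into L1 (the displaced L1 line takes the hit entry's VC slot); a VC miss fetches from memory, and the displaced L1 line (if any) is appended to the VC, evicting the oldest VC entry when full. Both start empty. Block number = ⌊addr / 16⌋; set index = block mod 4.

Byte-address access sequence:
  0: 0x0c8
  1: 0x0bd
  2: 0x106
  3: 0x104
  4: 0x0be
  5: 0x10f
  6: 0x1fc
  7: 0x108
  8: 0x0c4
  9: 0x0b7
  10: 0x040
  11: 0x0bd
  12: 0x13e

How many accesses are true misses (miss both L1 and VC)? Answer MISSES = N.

MISSES = 6

#0 0xc8→b12/s0 MISS; vc=[]
#1 0xbd→b11/s3 MISS; vc=[]
#2 0x106→b16/s0 MISS; vc=[12]
#3 0x104→b16/s0 L1-HIT; vc=[12]
#4 0xbe→b11/s3 L1-HIT; vc=[12]
#5 0x10f→b16/s0 L1-HIT; vc=[12]
#6 0x1fc→b31/s3 MISS; vc=[12,11]
#7 0x108→b16/s0 L1-HIT; vc=[12,11]
#8 0xc4→b12/s0 VC-HIT; vc=[16,11]
#9 0xb7→b11/s3 VC-HIT; vc=[16,31]
#10 0x40→b4/s0 MISS; vc=[16,31,12]
#11 0xbd→b11/s3 L1-HIT; vc=[16,31,12]
#12 0x13e→b19/s3 MISS; vc=[31,12,11]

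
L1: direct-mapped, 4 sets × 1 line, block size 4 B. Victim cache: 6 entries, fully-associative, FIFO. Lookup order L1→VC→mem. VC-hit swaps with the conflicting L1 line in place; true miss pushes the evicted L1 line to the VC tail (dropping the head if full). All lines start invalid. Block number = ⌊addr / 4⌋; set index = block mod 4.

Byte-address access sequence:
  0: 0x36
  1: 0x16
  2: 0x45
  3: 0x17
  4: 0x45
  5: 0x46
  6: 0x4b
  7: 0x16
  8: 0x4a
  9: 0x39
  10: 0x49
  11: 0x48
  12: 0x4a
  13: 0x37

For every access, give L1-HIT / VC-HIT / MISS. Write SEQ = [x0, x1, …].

SEQ = [MISS, MISS, MISS, VC-HIT, VC-HIT, L1-HIT, MISS, VC-HIT, L1-HIT, MISS, VC-HIT, L1-HIT, L1-HIT, VC-HIT]

  [0] addr=0x36 blk=13 s=1: MISS | VC []
  [1] addr=0x16 blk=5 s=1: MISS | VC [13]
  [2] addr=0x45 blk=17 s=1: MISS | VC [13, 5]
  [3] addr=0x17 blk=5 s=1: VC-HIT | VC [13, 17]
  [4] addr=0x45 blk=17 s=1: VC-HIT | VC [13, 5]
  [5] addr=0x46 blk=17 s=1: L1-HIT | VC [13, 5]
  [6] addr=0x4b blk=18 s=2: MISS | VC [13, 5]
  [7] addr=0x16 blk=5 s=1: VC-HIT | VC [13, 17]
  [8] addr=0x4a blk=18 s=2: L1-HIT | VC [13, 17]
  [9] addr=0x39 blk=14 s=2: MISS | VC [13, 17, 18]
  [10] addr=0x49 blk=18 s=2: VC-HIT | VC [13, 17, 14]
  [11] addr=0x48 blk=18 s=2: L1-HIT | VC [13, 17, 14]
  [12] addr=0x4a blk=18 s=2: L1-HIT | VC [13, 17, 14]
  [13] addr=0x37 blk=13 s=1: VC-HIT | VC [5, 17, 14]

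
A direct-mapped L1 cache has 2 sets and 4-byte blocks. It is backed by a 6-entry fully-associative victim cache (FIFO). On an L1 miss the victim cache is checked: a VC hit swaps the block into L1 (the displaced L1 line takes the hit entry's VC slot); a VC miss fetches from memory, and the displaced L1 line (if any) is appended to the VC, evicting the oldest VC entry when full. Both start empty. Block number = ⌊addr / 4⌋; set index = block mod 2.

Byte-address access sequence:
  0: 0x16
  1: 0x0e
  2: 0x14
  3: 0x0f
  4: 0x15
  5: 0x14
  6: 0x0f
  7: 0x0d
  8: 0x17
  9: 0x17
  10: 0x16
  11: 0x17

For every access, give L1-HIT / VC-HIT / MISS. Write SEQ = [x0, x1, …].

SEQ = [MISS, MISS, VC-HIT, VC-HIT, VC-HIT, L1-HIT, VC-HIT, L1-HIT, VC-HIT, L1-HIT, L1-HIT, L1-HIT]

#0 0x16→b5/s1 MISS; vc=[]
#1 0xe→b3/s1 MISS; vc=[5]
#2 0x14→b5/s1 VC-HIT; vc=[3]
#3 0xf→b3/s1 VC-HIT; vc=[5]
#4 0x15→b5/s1 VC-HIT; vc=[3]
#5 0x14→b5/s1 L1-HIT; vc=[3]
#6 0xf→b3/s1 VC-HIT; vc=[5]
#7 0xd→b3/s1 L1-HIT; vc=[5]
#8 0x17→b5/s1 VC-HIT; vc=[3]
#9 0x17→b5/s1 L1-HIT; vc=[3]
#10 0x16→b5/s1 L1-HIT; vc=[3]
#11 0x17→b5/s1 L1-HIT; vc=[3]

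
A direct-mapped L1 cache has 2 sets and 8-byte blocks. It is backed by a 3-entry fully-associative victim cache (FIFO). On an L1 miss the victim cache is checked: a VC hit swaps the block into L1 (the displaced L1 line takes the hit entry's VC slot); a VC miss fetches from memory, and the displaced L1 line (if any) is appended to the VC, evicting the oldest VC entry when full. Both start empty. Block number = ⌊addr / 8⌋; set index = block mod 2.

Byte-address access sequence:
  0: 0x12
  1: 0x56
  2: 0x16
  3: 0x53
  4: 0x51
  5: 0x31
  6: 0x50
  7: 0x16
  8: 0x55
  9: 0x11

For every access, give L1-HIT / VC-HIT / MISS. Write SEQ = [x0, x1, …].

SEQ = [MISS, MISS, VC-HIT, VC-HIT, L1-HIT, MISS, VC-HIT, VC-HIT, VC-HIT, VC-HIT]

0: 0x12 (blk 2, set 0) → MISS  vc=[]
1: 0x56 (blk 10, set 0) → MISS  vc=[2]
2: 0x16 (blk 2, set 0) → VC-HIT  vc=[10]
3: 0x53 (blk 10, set 0) → VC-HIT  vc=[2]
4: 0x51 (blk 10, set 0) → L1-HIT  vc=[2]
5: 0x31 (blk 6, set 0) → MISS  vc=[2, 10]
6: 0x50 (blk 10, set 0) → VC-HIT  vc=[2, 6]
7: 0x16 (blk 2, set 0) → VC-HIT  vc=[10, 6]
8: 0x55 (blk 10, set 0) → VC-HIT  vc=[2, 6]
9: 0x11 (blk 2, set 0) → VC-HIT  vc=[10, 6]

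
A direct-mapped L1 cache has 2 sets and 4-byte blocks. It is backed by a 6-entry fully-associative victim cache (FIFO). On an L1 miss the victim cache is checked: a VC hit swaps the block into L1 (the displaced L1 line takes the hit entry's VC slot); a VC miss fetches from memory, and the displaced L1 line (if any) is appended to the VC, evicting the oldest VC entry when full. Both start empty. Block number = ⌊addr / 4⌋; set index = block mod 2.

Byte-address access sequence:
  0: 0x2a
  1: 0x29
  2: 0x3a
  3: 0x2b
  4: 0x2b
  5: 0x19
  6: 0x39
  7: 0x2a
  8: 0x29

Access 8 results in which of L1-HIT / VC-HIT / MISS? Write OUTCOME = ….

#0 0x2a→b10/s0 MISS; vc=[]
#1 0x29→b10/s0 L1-HIT; vc=[]
#2 0x3a→b14/s0 MISS; vc=[10]
#3 0x2b→b10/s0 VC-HIT; vc=[14]
#4 0x2b→b10/s0 L1-HIT; vc=[14]
#5 0x19→b6/s0 MISS; vc=[14,10]
#6 0x39→b14/s0 VC-HIT; vc=[6,10]
#7 0x2a→b10/s0 VC-HIT; vc=[6,14]
#8 0x29→b10/s0 L1-HIT; vc=[6,14]

OUTCOME = L1-HIT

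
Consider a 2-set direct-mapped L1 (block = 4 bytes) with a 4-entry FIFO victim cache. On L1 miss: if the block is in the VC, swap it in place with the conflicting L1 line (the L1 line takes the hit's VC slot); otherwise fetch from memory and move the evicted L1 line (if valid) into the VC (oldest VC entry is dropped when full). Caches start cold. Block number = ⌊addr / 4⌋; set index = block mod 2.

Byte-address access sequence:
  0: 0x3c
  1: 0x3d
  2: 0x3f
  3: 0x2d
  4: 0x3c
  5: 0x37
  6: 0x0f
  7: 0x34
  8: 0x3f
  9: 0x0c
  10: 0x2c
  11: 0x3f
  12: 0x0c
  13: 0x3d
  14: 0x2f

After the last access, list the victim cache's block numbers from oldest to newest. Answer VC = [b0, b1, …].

0: 0x3c (blk 15, set 1) → MISS  vc=[]
1: 0x3d (blk 15, set 1) → L1-HIT  vc=[]
2: 0x3f (blk 15, set 1) → L1-HIT  vc=[]
3: 0x2d (blk 11, set 1) → MISS  vc=[15]
4: 0x3c (blk 15, set 1) → VC-HIT  vc=[11]
5: 0x37 (blk 13, set 1) → MISS  vc=[11, 15]
6: 0xf (blk 3, set 1) → MISS  vc=[11, 15, 13]
7: 0x34 (blk 13, set 1) → VC-HIT  vc=[11, 15, 3]
8: 0x3f (blk 15, set 1) → VC-HIT  vc=[11, 13, 3]
9: 0xc (blk 3, set 1) → VC-HIT  vc=[11, 13, 15]
10: 0x2c (blk 11, set 1) → VC-HIT  vc=[3, 13, 15]
11: 0x3f (blk 15, set 1) → VC-HIT  vc=[3, 13, 11]
12: 0xc (blk 3, set 1) → VC-HIT  vc=[15, 13, 11]
13: 0x3d (blk 15, set 1) → VC-HIT  vc=[3, 13, 11]
14: 0x2f (blk 11, set 1) → VC-HIT  vc=[3, 13, 15]

VC = [3, 13, 15]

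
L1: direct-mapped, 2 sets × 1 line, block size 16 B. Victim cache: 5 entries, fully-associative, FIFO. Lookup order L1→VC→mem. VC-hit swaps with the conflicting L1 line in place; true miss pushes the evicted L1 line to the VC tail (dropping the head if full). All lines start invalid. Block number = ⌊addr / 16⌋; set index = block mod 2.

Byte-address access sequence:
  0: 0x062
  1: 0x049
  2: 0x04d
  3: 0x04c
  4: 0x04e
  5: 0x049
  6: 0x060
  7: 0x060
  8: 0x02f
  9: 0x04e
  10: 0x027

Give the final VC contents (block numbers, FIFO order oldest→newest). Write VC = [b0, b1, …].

  [0] addr=0x62 blk=6 s=0: MISS | VC []
  [1] addr=0x49 blk=4 s=0: MISS | VC [6]
  [2] addr=0x4d blk=4 s=0: L1-HIT | VC [6]
  [3] addr=0x4c blk=4 s=0: L1-HIT | VC [6]
  [4] addr=0x4e blk=4 s=0: L1-HIT | VC [6]
  [5] addr=0x49 blk=4 s=0: L1-HIT | VC [6]
  [6] addr=0x60 blk=6 s=0: VC-HIT | VC [4]
  [7] addr=0x60 blk=6 s=0: L1-HIT | VC [4]
  [8] addr=0x2f blk=2 s=0: MISS | VC [4, 6]
  [9] addr=0x4e blk=4 s=0: VC-HIT | VC [2, 6]
  [10] addr=0x27 blk=2 s=0: VC-HIT | VC [4, 6]

VC = [4, 6]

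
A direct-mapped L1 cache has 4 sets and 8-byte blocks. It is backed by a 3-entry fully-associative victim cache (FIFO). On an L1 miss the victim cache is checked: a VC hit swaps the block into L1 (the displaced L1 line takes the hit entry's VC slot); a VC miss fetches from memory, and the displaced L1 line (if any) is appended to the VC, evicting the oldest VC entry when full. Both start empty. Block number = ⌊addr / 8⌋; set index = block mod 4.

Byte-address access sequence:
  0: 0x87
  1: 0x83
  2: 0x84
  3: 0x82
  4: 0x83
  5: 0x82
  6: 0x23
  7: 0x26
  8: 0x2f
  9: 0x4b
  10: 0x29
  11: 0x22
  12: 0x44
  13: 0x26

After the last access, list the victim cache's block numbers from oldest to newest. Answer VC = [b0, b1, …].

VC = [16, 9, 8]

  [0] addr=0x87 blk=16 s=0: MISS | VC []
  [1] addr=0x83 blk=16 s=0: L1-HIT | VC []
  [2] addr=0x84 blk=16 s=0: L1-HIT | VC []
  [3] addr=0x82 blk=16 s=0: L1-HIT | VC []
  [4] addr=0x83 blk=16 s=0: L1-HIT | VC []
  [5] addr=0x82 blk=16 s=0: L1-HIT | VC []
  [6] addr=0x23 blk=4 s=0: MISS | VC [16]
  [7] addr=0x26 blk=4 s=0: L1-HIT | VC [16]
  [8] addr=0x2f blk=5 s=1: MISS | VC [16]
  [9] addr=0x4b blk=9 s=1: MISS | VC [16, 5]
  [10] addr=0x29 blk=5 s=1: VC-HIT | VC [16, 9]
  [11] addr=0x22 blk=4 s=0: L1-HIT | VC [16, 9]
  [12] addr=0x44 blk=8 s=0: MISS | VC [16, 9, 4]
  [13] addr=0x26 blk=4 s=0: VC-HIT | VC [16, 9, 8]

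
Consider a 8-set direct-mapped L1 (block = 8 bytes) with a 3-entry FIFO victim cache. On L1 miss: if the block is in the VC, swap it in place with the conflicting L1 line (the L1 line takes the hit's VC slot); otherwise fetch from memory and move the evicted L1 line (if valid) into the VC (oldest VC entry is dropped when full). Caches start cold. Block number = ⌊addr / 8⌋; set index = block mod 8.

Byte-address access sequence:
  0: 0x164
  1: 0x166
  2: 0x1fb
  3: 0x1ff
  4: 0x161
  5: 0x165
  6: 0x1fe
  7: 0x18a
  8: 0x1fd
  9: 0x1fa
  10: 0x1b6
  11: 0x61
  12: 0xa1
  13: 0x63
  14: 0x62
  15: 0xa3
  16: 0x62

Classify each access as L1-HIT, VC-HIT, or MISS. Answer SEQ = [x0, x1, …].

SEQ = [MISS, L1-HIT, MISS, L1-HIT, L1-HIT, L1-HIT, L1-HIT, MISS, L1-HIT, L1-HIT, MISS, MISS, MISS, VC-HIT, L1-HIT, VC-HIT, VC-HIT]

#0 0x164→b44/s4 MISS; vc=[]
#1 0x166→b44/s4 L1-HIT; vc=[]
#2 0x1fb→b63/s7 MISS; vc=[]
#3 0x1ff→b63/s7 L1-HIT; vc=[]
#4 0x161→b44/s4 L1-HIT; vc=[]
#5 0x165→b44/s4 L1-HIT; vc=[]
#6 0x1fe→b63/s7 L1-HIT; vc=[]
#7 0x18a→b49/s1 MISS; vc=[]
#8 0x1fd→b63/s7 L1-HIT; vc=[]
#9 0x1fa→b63/s7 L1-HIT; vc=[]
#10 0x1b6→b54/s6 MISS; vc=[]
#11 0x61→b12/s4 MISS; vc=[44]
#12 0xa1→b20/s4 MISS; vc=[44,12]
#13 0x63→b12/s4 VC-HIT; vc=[44,20]
#14 0x62→b12/s4 L1-HIT; vc=[44,20]
#15 0xa3→b20/s4 VC-HIT; vc=[44,12]
#16 0x62→b12/s4 VC-HIT; vc=[44,20]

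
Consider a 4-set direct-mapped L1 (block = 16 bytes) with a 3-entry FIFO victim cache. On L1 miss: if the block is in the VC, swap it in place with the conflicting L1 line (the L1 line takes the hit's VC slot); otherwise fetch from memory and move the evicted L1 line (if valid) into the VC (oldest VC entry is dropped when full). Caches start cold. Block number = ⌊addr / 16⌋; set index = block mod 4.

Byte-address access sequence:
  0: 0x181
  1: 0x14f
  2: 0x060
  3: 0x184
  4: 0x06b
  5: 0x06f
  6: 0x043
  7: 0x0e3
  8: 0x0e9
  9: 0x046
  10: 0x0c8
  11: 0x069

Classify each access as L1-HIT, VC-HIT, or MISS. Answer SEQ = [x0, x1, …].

  [0] addr=0x181 blk=24 s=0: MISS | VC []
  [1] addr=0x14f blk=20 s=0: MISS | VC [24]
  [2] addr=0x60 blk=6 s=2: MISS | VC [24]
  [3] addr=0x184 blk=24 s=0: VC-HIT | VC [20]
  [4] addr=0x6b blk=6 s=2: L1-HIT | VC [20]
  [5] addr=0x6f blk=6 s=2: L1-HIT | VC [20]
  [6] addr=0x43 blk=4 s=0: MISS | VC [20, 24]
  [7] addr=0xe3 blk=14 s=2: MISS | VC [20, 24, 6]
  [8] addr=0xe9 blk=14 s=2: L1-HIT | VC [20, 24, 6]
  [9] addr=0x46 blk=4 s=0: L1-HIT | VC [20, 24, 6]
  [10] addr=0xc8 blk=12 s=0: MISS | VC [24, 6, 4]
  [11] addr=0x69 blk=6 s=2: VC-HIT | VC [24, 14, 4]

SEQ = [MISS, MISS, MISS, VC-HIT, L1-HIT, L1-HIT, MISS, MISS, L1-HIT, L1-HIT, MISS, VC-HIT]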